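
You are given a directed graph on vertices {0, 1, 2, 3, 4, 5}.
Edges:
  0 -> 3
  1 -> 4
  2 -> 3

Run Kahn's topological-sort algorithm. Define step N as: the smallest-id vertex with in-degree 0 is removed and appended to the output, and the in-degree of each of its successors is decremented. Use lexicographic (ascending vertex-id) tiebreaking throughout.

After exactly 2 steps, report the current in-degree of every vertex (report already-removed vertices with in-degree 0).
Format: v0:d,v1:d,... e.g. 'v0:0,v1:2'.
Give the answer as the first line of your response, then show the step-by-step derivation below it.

v0:0,v1:0,v2:0,v3:1,v4:0,v5:0

step 1: output 0; order=[0]; indeg=(0,0,0,1,1,0)
step 2: output 1; order=[0,1]; indeg=(0,0,0,1,0,0)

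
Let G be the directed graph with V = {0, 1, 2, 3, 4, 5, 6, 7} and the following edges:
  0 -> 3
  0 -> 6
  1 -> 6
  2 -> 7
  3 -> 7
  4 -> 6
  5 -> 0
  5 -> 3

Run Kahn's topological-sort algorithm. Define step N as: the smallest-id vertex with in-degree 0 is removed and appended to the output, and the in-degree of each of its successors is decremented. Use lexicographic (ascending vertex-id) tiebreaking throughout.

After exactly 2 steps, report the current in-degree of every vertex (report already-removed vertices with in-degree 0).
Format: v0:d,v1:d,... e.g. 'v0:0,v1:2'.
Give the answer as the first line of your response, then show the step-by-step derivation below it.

v0:1,v1:0,v2:0,v3:2,v4:0,v5:0,v6:2,v7:1

step 1: output 1; order=[1]; indeg=(1,0,0,2,0,0,2,2)
step 2: output 2; order=[1,2]; indeg=(1,0,0,2,0,0,2,1)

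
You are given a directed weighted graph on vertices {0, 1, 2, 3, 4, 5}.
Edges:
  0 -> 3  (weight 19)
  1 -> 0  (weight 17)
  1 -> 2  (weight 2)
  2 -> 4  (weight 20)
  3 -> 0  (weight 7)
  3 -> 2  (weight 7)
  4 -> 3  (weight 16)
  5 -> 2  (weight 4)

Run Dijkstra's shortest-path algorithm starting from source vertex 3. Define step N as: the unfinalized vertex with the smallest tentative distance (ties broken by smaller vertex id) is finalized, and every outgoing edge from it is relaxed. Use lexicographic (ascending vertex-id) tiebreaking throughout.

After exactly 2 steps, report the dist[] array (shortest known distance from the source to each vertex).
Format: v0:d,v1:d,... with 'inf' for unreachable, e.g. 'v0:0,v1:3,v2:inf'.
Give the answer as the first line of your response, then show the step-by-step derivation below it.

v0:7,v1:inf,v2:7,v3:0,v4:inf,v5:inf

step 1: dist = v0:7,v1:inf,v2:7,v3:0,v4:inf,v5:inf
step 2: dist = v0:7,v1:inf,v2:7,v3:0,v4:inf,v5:inf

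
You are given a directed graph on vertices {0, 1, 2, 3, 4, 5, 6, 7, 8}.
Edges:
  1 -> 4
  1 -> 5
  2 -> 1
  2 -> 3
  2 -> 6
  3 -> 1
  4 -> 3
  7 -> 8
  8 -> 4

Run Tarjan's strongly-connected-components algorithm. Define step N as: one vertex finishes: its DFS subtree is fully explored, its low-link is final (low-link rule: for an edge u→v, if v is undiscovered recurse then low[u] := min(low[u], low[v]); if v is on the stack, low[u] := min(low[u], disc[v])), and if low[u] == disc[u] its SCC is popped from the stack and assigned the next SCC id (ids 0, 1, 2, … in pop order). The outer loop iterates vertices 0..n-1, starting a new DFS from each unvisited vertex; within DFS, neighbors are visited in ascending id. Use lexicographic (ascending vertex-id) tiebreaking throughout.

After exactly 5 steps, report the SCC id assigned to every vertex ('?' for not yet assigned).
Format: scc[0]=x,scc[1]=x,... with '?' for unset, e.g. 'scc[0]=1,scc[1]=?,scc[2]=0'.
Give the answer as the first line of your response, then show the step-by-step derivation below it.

scc[0]=0,scc[1]=2,scc[2]=?,scc[3]=2,scc[4]=2,scc[5]=1,scc[6]=?,scc[7]=?,scc[8]=?

step 1: low=(low[0]=0,low[1]=?,low[2]=?,low[3]=?,low[4]=?,low[5]=?,low[6]=?,low[7]=?,low[8]=?); scc=(scc[0]=0,scc[1]=?,scc[2]=?,scc[3]=?,scc[4]=?,scc[5]=?,scc[6]=?,scc[7]=?,scc[8]=?)
step 2: low=(low[0]=0,low[1]=1,low[2]=?,low[3]=1,low[4]=2,low[5]=?,low[6]=?,low[7]=?,low[8]=?); scc=(scc[0]=0,scc[1]=?,scc[2]=?,scc[3]=?,scc[4]=?,scc[5]=?,scc[6]=?,scc[7]=?,scc[8]=?)
step 3: low=(low[0]=0,low[1]=1,low[2]=?,low[3]=1,low[4]=1,low[5]=?,low[6]=?,low[7]=?,low[8]=?); scc=(scc[0]=0,scc[1]=?,scc[2]=?,scc[3]=?,scc[4]=?,scc[5]=?,scc[6]=?,scc[7]=?,scc[8]=?)
step 4: low=(low[0]=0,low[1]=1,low[2]=?,low[3]=1,low[4]=1,low[5]=4,low[6]=?,low[7]=?,low[8]=?); scc=(scc[0]=0,scc[1]=?,scc[2]=?,scc[3]=?,scc[4]=?,scc[5]=1,scc[6]=?,scc[7]=?,scc[8]=?)
step 5: low=(low[0]=0,low[1]=1,low[2]=?,low[3]=1,low[4]=1,low[5]=4,low[6]=?,low[7]=?,low[8]=?); scc=(scc[0]=0,scc[1]=2,scc[2]=?,scc[3]=2,scc[4]=2,scc[5]=1,scc[6]=?,scc[7]=?,scc[8]=?)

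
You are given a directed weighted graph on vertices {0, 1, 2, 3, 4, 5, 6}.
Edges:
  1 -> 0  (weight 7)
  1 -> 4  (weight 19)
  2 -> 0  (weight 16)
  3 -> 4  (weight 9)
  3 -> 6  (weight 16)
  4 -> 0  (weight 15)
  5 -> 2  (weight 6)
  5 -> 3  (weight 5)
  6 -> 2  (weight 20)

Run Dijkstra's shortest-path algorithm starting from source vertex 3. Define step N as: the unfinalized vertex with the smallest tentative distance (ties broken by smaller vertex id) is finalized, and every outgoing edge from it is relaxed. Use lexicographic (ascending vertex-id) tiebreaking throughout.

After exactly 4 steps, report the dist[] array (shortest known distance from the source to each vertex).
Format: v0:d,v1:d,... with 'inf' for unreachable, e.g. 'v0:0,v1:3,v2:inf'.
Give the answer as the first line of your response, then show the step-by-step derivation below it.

v0:24,v1:inf,v2:36,v3:0,v4:9,v5:inf,v6:16

step 1: dist = v0:inf,v1:inf,v2:inf,v3:0,v4:9,v5:inf,v6:16
step 2: dist = v0:24,v1:inf,v2:inf,v3:0,v4:9,v5:inf,v6:16
step 3: dist = v0:24,v1:inf,v2:36,v3:0,v4:9,v5:inf,v6:16
step 4: dist = v0:24,v1:inf,v2:36,v3:0,v4:9,v5:inf,v6:16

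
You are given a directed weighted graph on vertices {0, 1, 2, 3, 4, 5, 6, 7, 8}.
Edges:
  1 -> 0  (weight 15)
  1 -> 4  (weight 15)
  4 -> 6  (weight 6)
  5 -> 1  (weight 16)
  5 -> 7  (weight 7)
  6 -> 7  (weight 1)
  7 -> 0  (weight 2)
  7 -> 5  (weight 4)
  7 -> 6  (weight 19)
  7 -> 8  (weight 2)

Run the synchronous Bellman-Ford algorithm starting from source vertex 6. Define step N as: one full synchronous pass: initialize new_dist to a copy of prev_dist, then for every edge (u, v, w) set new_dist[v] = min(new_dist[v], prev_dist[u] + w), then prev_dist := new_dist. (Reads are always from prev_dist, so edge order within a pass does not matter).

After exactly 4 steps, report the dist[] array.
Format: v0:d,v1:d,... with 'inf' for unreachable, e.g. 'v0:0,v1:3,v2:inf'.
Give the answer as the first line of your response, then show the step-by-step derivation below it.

v0:3,v1:21,v2:inf,v3:inf,v4:36,v5:5,v6:0,v7:1,v8:3

step 1: dist = v0:inf,v1:inf,v2:inf,v3:inf,v4:inf,v5:inf,v6:0,v7:1,v8:inf
step 2: dist = v0:3,v1:inf,v2:inf,v3:inf,v4:inf,v5:5,v6:0,v7:1,v8:3
step 3: dist = v0:3,v1:21,v2:inf,v3:inf,v4:inf,v5:5,v6:0,v7:1,v8:3
step 4: dist = v0:3,v1:21,v2:inf,v3:inf,v4:36,v5:5,v6:0,v7:1,v8:3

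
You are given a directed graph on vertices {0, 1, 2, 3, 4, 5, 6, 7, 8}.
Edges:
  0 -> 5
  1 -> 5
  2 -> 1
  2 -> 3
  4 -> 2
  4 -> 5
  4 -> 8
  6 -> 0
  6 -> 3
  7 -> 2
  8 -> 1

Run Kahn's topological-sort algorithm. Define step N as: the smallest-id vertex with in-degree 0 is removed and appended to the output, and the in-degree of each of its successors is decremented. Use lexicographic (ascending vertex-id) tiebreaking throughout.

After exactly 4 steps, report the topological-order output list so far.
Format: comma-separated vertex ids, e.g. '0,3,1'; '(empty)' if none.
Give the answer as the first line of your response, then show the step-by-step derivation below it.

4,6,0,7

step 1: output 4; order=[4]; indeg=(1,2,1,2,0,2,0,0,0)
step 2: output 6; order=[4,6]; indeg=(0,2,1,1,0,2,0,0,0)
step 3: output 0; order=[4,6,0]; indeg=(0,2,1,1,0,1,0,0,0)
step 4: output 7; order=[4,6,0,7]; indeg=(0,2,0,1,0,1,0,0,0)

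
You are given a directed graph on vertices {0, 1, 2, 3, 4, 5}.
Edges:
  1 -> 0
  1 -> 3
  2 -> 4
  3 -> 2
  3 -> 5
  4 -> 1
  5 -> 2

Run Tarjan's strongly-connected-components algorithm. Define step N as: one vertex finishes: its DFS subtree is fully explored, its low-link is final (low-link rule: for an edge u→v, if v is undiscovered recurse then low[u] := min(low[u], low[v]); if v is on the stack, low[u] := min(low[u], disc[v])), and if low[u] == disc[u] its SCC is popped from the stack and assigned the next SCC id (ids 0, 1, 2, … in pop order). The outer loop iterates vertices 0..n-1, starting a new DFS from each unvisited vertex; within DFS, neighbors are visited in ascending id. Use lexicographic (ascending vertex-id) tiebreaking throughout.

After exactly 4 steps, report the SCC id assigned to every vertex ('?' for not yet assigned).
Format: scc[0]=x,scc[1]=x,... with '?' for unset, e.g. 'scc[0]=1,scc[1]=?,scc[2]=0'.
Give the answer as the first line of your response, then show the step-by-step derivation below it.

scc[0]=0,scc[1]=?,scc[2]=?,scc[3]=?,scc[4]=?,scc[5]=?

step 1: low=(low[0]=0,low[1]=?,low[2]=?,low[3]=?,low[4]=?,low[5]=?); scc=(scc[0]=0,scc[1]=?,scc[2]=?,scc[3]=?,scc[4]=?,scc[5]=?)
step 2: low=(low[0]=0,low[1]=1,low[2]=3,low[3]=2,low[4]=1,low[5]=?); scc=(scc[0]=0,scc[1]=?,scc[2]=?,scc[3]=?,scc[4]=?,scc[5]=?)
step 3: low=(low[0]=0,low[1]=1,low[2]=1,low[3]=2,low[4]=1,low[5]=?); scc=(scc[0]=0,scc[1]=?,scc[2]=?,scc[3]=?,scc[4]=?,scc[5]=?)
step 4: low=(low[0]=0,low[1]=1,low[2]=1,low[3]=1,low[4]=1,low[5]=3); scc=(scc[0]=0,scc[1]=?,scc[2]=?,scc[3]=?,scc[4]=?,scc[5]=?)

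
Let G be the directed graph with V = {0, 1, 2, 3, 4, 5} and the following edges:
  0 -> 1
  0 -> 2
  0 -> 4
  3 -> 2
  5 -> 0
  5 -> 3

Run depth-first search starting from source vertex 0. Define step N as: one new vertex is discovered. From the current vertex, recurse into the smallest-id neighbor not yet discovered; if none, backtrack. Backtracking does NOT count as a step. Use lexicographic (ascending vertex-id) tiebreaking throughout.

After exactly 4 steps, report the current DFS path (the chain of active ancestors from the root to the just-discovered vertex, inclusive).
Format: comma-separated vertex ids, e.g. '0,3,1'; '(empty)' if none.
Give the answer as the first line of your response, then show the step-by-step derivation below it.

0,4

step 1: discover 0; path=0; order=0
step 2: discover 1; path=0>1; order=0,1
step 3: discover 2; path=0>2; order=0,1,2
step 4: discover 4; path=0>4; order=0,1,2,4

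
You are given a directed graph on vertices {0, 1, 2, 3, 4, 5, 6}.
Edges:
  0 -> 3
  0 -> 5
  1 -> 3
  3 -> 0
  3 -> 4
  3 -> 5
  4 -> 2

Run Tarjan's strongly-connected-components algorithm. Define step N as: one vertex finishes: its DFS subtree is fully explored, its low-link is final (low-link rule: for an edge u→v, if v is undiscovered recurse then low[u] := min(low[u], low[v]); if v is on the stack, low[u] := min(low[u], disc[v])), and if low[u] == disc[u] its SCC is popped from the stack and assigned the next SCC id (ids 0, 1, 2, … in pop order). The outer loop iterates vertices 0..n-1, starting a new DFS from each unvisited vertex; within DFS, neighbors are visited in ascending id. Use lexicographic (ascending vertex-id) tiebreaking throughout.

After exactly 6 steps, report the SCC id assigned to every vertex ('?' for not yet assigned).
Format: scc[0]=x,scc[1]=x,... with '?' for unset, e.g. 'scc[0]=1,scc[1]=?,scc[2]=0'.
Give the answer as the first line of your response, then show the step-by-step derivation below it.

scc[0]=3,scc[1]=4,scc[2]=0,scc[3]=3,scc[4]=1,scc[5]=2,scc[6]=?

step 1: low=(low[0]=0,low[1]=?,low[2]=3,low[3]=0,low[4]=2,low[5]=?,low[6]=?); scc=(scc[0]=?,scc[1]=?,scc[2]=0,scc[3]=?,scc[4]=?,scc[5]=?,scc[6]=?)
step 2: low=(low[0]=0,low[1]=?,low[2]=3,low[3]=0,low[4]=2,low[5]=?,low[6]=?); scc=(scc[0]=?,scc[1]=?,scc[2]=0,scc[3]=?,scc[4]=1,scc[5]=?,scc[6]=?)
step 3: low=(low[0]=0,low[1]=?,low[2]=3,low[3]=0,low[4]=2,low[5]=4,low[6]=?); scc=(scc[0]=?,scc[1]=?,scc[2]=0,scc[3]=?,scc[4]=1,scc[5]=2,scc[6]=?)
step 4: low=(low[0]=0,low[1]=?,low[2]=3,low[3]=0,low[4]=2,low[5]=4,low[6]=?); scc=(scc[0]=?,scc[1]=?,scc[2]=0,scc[3]=?,scc[4]=1,scc[5]=2,scc[6]=?)
step 5: low=(low[0]=0,low[1]=?,low[2]=3,low[3]=0,low[4]=2,low[5]=4,low[6]=?); scc=(scc[0]=3,scc[1]=?,scc[2]=0,scc[3]=3,scc[4]=1,scc[5]=2,scc[6]=?)
step 6: low=(low[0]=0,low[1]=5,low[2]=3,low[3]=0,low[4]=2,low[5]=4,low[6]=?); scc=(scc[0]=3,scc[1]=4,scc[2]=0,scc[3]=3,scc[4]=1,scc[5]=2,scc[6]=?)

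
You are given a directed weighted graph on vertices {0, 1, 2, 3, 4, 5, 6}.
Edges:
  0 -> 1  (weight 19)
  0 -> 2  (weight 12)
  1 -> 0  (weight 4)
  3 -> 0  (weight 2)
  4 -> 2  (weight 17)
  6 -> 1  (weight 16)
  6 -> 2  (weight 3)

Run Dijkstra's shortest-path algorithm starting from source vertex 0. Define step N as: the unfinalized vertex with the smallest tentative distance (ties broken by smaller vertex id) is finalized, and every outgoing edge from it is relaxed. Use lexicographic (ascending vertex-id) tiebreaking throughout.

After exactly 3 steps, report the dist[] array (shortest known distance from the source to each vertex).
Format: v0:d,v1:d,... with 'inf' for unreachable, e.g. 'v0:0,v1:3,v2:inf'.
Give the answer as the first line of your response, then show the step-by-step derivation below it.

v0:0,v1:19,v2:12,v3:inf,v4:inf,v5:inf,v6:inf

step 1: dist = v0:0,v1:19,v2:12,v3:inf,v4:inf,v5:inf,v6:inf
step 2: dist = v0:0,v1:19,v2:12,v3:inf,v4:inf,v5:inf,v6:inf
step 3: dist = v0:0,v1:19,v2:12,v3:inf,v4:inf,v5:inf,v6:inf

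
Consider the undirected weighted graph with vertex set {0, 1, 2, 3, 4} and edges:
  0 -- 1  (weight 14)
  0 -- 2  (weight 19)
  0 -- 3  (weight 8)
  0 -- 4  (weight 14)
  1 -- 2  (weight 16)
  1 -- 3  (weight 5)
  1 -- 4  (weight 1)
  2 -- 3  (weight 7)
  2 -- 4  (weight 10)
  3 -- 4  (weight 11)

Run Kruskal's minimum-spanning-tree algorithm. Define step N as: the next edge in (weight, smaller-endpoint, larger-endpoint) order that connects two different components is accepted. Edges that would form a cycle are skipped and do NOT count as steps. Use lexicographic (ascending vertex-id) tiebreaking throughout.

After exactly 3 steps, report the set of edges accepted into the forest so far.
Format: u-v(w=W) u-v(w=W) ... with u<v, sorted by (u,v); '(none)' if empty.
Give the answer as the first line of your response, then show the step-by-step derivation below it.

1-3(w=5) 1-4(w=1) 2-3(w=7)

step 1: add edge 1-4 (w=1); MST = {1-4(w=1)}
step 2: add edge 1-3 (w=5); MST = {1-3(w=5) 1-4(w=1)}
step 3: add edge 2-3 (w=7); MST = {1-3(w=5) 1-4(w=1) 2-3(w=7)}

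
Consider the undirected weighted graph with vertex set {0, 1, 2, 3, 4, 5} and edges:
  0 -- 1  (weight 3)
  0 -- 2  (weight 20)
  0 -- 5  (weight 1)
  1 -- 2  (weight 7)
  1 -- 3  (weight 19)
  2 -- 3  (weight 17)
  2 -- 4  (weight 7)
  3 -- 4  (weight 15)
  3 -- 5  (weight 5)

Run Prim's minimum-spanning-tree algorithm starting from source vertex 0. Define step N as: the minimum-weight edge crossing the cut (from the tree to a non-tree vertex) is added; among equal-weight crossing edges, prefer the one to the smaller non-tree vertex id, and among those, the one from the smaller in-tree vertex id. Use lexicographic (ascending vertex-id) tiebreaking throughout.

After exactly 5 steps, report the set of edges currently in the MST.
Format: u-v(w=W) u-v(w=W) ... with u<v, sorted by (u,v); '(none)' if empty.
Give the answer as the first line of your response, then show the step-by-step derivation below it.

0-1(w=3) 0-5(w=1) 1-2(w=7) 2-4(w=7) 3-5(w=5)

step 1: add edge 0-5 (w=1); MST = {0-5(w=1)}
step 2: add edge 0-1 (w=3); MST = {0-1(w=3) 0-5(w=1)}
step 3: add edge 3-5 (w=5); MST = {0-1(w=3) 0-5(w=1) 3-5(w=5)}
step 4: add edge 1-2 (w=7); MST = {0-1(w=3) 0-5(w=1) 1-2(w=7) 3-5(w=5)}
step 5: add edge 2-4 (w=7); MST = {0-1(w=3) 0-5(w=1) 1-2(w=7) 2-4(w=7) 3-5(w=5)}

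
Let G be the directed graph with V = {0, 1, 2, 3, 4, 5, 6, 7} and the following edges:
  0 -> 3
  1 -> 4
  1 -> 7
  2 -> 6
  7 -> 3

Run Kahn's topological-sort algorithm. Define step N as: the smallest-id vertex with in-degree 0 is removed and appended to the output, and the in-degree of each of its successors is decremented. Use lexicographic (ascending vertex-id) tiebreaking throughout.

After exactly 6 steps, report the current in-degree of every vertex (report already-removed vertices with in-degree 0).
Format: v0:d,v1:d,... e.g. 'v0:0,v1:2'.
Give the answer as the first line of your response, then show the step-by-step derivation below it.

v0:0,v1:0,v2:0,v3:1,v4:0,v5:0,v6:0,v7:0

step 1: output 0; order=[0]; indeg=(0,0,0,1,1,0,1,1)
step 2: output 1; order=[0,1]; indeg=(0,0,0,1,0,0,1,0)
step 3: output 2; order=[0,1,2]; indeg=(0,0,0,1,0,0,0,0)
step 4: output 4; order=[0,1,2,4]; indeg=(0,0,0,1,0,0,0,0)
step 5: output 5; order=[0,1,2,4,5]; indeg=(0,0,0,1,0,0,0,0)
step 6: output 6; order=[0,1,2,4,5,6]; indeg=(0,0,0,1,0,0,0,0)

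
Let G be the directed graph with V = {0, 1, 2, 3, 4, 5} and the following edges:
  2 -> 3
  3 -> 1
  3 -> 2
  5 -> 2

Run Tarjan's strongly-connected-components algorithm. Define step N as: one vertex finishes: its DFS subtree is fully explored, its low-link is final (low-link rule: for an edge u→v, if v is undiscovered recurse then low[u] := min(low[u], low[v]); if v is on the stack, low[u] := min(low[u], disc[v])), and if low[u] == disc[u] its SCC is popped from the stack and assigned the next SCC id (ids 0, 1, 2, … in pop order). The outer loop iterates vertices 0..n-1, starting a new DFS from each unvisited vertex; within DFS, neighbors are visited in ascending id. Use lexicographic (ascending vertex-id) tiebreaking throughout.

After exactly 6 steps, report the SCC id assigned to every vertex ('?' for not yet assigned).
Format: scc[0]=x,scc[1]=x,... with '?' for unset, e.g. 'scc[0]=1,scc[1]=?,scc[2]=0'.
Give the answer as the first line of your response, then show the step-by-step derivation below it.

scc[0]=0,scc[1]=1,scc[2]=2,scc[3]=2,scc[4]=3,scc[5]=4

step 1: low=(low[0]=0,low[1]=?,low[2]=?,low[3]=?,low[4]=?,low[5]=?); scc=(scc[0]=0,scc[1]=?,scc[2]=?,scc[3]=?,scc[4]=?,scc[5]=?)
step 2: low=(low[0]=0,low[1]=1,low[2]=?,low[3]=?,low[4]=?,low[5]=?); scc=(scc[0]=0,scc[1]=1,scc[2]=?,scc[3]=?,scc[4]=?,scc[5]=?)
step 3: low=(low[0]=0,low[1]=1,low[2]=2,low[3]=2,low[4]=?,low[5]=?); scc=(scc[0]=0,scc[1]=1,scc[2]=?,scc[3]=?,scc[4]=?,scc[5]=?)
step 4: low=(low[0]=0,low[1]=1,low[2]=2,low[3]=2,low[4]=?,low[5]=?); scc=(scc[0]=0,scc[1]=1,scc[2]=2,scc[3]=2,scc[4]=?,scc[5]=?)
step 5: low=(low[0]=0,low[1]=1,low[2]=2,low[3]=2,low[4]=4,low[5]=?); scc=(scc[0]=0,scc[1]=1,scc[2]=2,scc[3]=2,scc[4]=3,scc[5]=?)
step 6: low=(low[0]=0,low[1]=1,low[2]=2,low[3]=2,low[4]=4,low[5]=5); scc=(scc[0]=0,scc[1]=1,scc[2]=2,scc[3]=2,scc[4]=3,scc[5]=4)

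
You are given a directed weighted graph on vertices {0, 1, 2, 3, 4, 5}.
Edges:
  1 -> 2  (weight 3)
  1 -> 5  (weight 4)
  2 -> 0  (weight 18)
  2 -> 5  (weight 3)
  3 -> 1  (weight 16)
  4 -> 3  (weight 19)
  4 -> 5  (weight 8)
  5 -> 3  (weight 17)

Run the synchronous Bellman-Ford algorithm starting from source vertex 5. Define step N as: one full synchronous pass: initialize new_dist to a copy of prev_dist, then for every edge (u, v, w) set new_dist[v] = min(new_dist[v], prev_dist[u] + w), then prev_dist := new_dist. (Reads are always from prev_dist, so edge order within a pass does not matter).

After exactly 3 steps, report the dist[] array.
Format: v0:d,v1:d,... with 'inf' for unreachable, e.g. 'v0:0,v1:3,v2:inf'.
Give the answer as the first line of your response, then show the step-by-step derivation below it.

v0:inf,v1:33,v2:36,v3:17,v4:inf,v5:0

step 1: dist = v0:inf,v1:inf,v2:inf,v3:17,v4:inf,v5:0
step 2: dist = v0:inf,v1:33,v2:inf,v3:17,v4:inf,v5:0
step 3: dist = v0:inf,v1:33,v2:36,v3:17,v4:inf,v5:0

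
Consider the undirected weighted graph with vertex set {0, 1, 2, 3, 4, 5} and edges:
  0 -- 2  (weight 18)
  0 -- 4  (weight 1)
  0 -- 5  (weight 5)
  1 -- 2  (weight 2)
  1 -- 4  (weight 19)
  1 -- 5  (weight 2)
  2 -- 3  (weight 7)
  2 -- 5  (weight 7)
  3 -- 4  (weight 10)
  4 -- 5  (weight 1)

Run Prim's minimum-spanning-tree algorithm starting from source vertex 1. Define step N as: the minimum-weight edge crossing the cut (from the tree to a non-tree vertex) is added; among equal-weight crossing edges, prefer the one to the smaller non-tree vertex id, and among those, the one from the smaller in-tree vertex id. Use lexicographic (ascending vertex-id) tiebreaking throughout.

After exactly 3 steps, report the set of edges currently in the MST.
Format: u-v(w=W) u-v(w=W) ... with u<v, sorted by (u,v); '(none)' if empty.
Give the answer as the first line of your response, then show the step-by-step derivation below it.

1-2(w=2) 1-5(w=2) 4-5(w=1)

step 1: add edge 1-2 (w=2); MST = {1-2(w=2)}
step 2: add edge 1-5 (w=2); MST = {1-2(w=2) 1-5(w=2)}
step 3: add edge 4-5 (w=1); MST = {1-2(w=2) 1-5(w=2) 4-5(w=1)}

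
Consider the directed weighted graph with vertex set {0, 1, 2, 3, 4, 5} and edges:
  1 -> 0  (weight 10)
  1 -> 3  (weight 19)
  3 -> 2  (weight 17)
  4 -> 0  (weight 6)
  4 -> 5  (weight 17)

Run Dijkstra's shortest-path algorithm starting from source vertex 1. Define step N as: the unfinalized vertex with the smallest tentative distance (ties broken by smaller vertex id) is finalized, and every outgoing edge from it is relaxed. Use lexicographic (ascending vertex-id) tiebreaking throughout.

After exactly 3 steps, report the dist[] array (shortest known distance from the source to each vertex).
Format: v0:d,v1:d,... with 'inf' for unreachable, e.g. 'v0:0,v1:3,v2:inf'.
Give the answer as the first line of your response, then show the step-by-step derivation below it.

v0:10,v1:0,v2:36,v3:19,v4:inf,v5:inf

step 1: dist = v0:10,v1:0,v2:inf,v3:19,v4:inf,v5:inf
step 2: dist = v0:10,v1:0,v2:inf,v3:19,v4:inf,v5:inf
step 3: dist = v0:10,v1:0,v2:36,v3:19,v4:inf,v5:inf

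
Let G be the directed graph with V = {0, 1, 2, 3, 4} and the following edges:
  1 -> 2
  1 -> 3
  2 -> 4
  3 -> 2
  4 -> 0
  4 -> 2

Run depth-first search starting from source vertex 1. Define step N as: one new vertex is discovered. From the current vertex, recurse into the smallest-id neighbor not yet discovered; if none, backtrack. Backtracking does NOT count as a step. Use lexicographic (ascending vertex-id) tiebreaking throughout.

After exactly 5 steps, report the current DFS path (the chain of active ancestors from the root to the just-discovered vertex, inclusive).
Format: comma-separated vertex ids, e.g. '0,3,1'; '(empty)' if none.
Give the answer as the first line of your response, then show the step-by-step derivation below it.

1,3

step 1: discover 1; path=1; order=1
step 2: discover 2; path=1>2; order=1,2
step 3: discover 4; path=1>2>4; order=1,2,4
step 4: discover 0; path=1>2>4>0; order=1,2,4,0
step 5: discover 3; path=1>3; order=1,2,4,0,3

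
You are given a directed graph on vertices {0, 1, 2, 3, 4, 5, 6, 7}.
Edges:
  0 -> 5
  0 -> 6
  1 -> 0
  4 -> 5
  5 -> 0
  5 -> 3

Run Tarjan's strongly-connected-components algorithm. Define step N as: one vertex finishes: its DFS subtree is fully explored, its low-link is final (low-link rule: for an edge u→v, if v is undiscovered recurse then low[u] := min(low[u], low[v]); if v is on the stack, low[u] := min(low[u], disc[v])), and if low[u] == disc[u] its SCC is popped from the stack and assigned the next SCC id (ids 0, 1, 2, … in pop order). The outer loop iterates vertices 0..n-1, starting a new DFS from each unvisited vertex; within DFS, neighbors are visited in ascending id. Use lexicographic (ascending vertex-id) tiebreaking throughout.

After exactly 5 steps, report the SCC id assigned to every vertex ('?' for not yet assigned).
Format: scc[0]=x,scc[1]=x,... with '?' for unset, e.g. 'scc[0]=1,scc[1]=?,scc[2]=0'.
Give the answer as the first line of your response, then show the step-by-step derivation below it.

scc[0]=2,scc[1]=3,scc[2]=?,scc[3]=0,scc[4]=?,scc[5]=2,scc[6]=1,scc[7]=?

step 1: low=(low[0]=0,low[1]=?,low[2]=?,low[3]=2,low[4]=?,low[5]=0,low[6]=?,low[7]=?); scc=(scc[0]=?,scc[1]=?,scc[2]=?,scc[3]=0,scc[4]=?,scc[5]=?,scc[6]=?,scc[7]=?)
step 2: low=(low[0]=0,low[1]=?,low[2]=?,low[3]=2,low[4]=?,low[5]=0,low[6]=?,low[7]=?); scc=(scc[0]=?,scc[1]=?,scc[2]=?,scc[3]=0,scc[4]=?,scc[5]=?,scc[6]=?,scc[7]=?)
step 3: low=(low[0]=0,low[1]=?,low[2]=?,low[3]=2,low[4]=?,low[5]=0,low[6]=3,low[7]=?); scc=(scc[0]=?,scc[1]=?,scc[2]=?,scc[3]=0,scc[4]=?,scc[5]=?,scc[6]=1,scc[7]=?)
step 4: low=(low[0]=0,low[1]=?,low[2]=?,low[3]=2,low[4]=?,low[5]=0,low[6]=3,low[7]=?); scc=(scc[0]=2,scc[1]=?,scc[2]=?,scc[3]=0,scc[4]=?,scc[5]=2,scc[6]=1,scc[7]=?)
step 5: low=(low[0]=0,low[1]=4,low[2]=?,low[3]=2,low[4]=?,low[5]=0,low[6]=3,low[7]=?); scc=(scc[0]=2,scc[1]=3,scc[2]=?,scc[3]=0,scc[4]=?,scc[5]=2,scc[6]=1,scc[7]=?)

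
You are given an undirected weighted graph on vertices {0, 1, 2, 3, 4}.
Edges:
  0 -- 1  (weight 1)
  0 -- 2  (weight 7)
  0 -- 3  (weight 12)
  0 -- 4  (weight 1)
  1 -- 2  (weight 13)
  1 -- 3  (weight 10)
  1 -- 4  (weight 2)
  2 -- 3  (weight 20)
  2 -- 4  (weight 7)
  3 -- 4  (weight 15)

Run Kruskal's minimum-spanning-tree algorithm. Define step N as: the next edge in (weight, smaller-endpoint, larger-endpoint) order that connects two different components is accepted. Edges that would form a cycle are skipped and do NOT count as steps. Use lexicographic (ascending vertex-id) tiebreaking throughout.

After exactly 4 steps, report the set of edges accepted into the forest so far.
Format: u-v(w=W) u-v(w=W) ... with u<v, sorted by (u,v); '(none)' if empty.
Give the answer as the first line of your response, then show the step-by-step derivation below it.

0-1(w=1) 0-2(w=7) 0-4(w=1) 1-3(w=10)

step 1: add edge 0-1 (w=1); MST = {0-1(w=1)}
step 2: add edge 0-4 (w=1); MST = {0-1(w=1) 0-4(w=1)}
step 3: add edge 0-2 (w=7); MST = {0-1(w=1) 0-2(w=7) 0-4(w=1)}
step 4: add edge 1-3 (w=10); MST = {0-1(w=1) 0-2(w=7) 0-4(w=1) 1-3(w=10)}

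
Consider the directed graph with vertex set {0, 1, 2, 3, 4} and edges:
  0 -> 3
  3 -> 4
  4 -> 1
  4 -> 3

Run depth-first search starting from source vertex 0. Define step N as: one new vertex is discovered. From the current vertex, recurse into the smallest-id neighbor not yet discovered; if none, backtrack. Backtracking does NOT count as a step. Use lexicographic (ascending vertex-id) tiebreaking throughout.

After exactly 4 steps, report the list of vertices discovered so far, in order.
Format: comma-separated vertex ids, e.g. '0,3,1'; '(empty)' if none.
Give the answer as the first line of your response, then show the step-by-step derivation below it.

0,3,4,1

step 1: discover 0; path=0; order=0
step 2: discover 3; path=0>3; order=0,3
step 3: discover 4; path=0>3>4; order=0,3,4
step 4: discover 1; path=0>3>4>1; order=0,3,4,1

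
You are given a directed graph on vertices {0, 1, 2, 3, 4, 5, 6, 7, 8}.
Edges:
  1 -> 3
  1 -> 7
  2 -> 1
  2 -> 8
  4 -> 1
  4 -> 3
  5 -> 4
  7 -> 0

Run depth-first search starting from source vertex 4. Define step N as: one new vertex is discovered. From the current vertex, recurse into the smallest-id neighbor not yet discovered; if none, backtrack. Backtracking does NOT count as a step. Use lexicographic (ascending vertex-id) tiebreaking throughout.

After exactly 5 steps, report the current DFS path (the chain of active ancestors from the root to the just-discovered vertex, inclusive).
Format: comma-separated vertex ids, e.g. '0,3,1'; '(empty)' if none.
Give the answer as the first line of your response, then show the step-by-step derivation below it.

4,1,7,0

step 1: discover 4; path=4; order=4
step 2: discover 1; path=4>1; order=4,1
step 3: discover 3; path=4>1>3; order=4,1,3
step 4: discover 7; path=4>1>7; order=4,1,3,7
step 5: discover 0; path=4>1>7>0; order=4,1,3,7,0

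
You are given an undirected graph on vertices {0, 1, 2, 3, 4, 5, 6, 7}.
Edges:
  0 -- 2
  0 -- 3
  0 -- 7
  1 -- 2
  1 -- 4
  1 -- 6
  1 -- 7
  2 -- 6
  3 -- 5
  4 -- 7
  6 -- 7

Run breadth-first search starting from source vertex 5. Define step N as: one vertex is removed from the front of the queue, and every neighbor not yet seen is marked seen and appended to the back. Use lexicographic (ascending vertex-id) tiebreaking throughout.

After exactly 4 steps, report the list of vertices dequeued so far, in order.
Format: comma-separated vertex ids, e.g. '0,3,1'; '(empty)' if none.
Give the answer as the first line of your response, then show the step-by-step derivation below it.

5,3,0,2

step 1: dequeue 5; queue=[3]; order=5
step 2: dequeue 3; queue=[0]; order=5,3
step 3: dequeue 0; queue=[2,7]; order=5,3,0
step 4: dequeue 2; queue=[7,1,6]; order=5,3,0,2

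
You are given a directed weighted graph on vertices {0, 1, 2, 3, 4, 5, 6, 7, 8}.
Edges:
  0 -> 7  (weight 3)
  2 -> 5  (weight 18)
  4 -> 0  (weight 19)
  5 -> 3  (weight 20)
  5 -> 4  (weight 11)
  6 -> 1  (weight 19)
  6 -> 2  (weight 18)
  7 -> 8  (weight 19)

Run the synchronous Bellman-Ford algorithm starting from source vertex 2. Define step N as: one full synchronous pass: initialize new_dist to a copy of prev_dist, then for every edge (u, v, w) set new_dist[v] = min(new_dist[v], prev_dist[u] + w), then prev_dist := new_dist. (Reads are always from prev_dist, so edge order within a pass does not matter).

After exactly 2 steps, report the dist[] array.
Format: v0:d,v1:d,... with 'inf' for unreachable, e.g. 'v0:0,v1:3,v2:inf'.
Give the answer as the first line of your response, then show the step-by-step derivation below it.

v0:inf,v1:inf,v2:0,v3:38,v4:29,v5:18,v6:inf,v7:inf,v8:inf

step 1: dist = v0:inf,v1:inf,v2:0,v3:inf,v4:inf,v5:18,v6:inf,v7:inf,v8:inf
step 2: dist = v0:inf,v1:inf,v2:0,v3:38,v4:29,v5:18,v6:inf,v7:inf,v8:inf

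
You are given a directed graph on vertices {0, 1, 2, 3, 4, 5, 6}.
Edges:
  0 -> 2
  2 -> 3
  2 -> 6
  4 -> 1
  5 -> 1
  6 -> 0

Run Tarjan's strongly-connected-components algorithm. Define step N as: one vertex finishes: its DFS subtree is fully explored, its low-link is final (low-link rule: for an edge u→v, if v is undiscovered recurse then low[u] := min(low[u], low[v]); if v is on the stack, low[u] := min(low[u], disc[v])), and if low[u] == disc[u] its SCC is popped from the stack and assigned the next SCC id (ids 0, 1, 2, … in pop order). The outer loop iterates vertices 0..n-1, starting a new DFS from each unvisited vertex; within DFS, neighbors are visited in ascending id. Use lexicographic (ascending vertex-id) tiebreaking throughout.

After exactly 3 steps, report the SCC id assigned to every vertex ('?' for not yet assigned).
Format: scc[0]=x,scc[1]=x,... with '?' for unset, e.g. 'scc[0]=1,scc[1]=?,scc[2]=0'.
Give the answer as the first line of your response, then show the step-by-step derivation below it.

scc[0]=?,scc[1]=?,scc[2]=?,scc[3]=0,scc[4]=?,scc[5]=?,scc[6]=?

step 1: low=(low[0]=0,low[1]=?,low[2]=1,low[3]=2,low[4]=?,low[5]=?,low[6]=?); scc=(scc[0]=?,scc[1]=?,scc[2]=?,scc[3]=0,scc[4]=?,scc[5]=?,scc[6]=?)
step 2: low=(low[0]=0,low[1]=?,low[2]=1,low[3]=2,low[4]=?,low[5]=?,low[6]=0); scc=(scc[0]=?,scc[1]=?,scc[2]=?,scc[3]=0,scc[4]=?,scc[5]=?,scc[6]=?)
step 3: low=(low[0]=0,low[1]=?,low[2]=0,low[3]=2,low[4]=?,low[5]=?,low[6]=0); scc=(scc[0]=?,scc[1]=?,scc[2]=?,scc[3]=0,scc[4]=?,scc[5]=?,scc[6]=?)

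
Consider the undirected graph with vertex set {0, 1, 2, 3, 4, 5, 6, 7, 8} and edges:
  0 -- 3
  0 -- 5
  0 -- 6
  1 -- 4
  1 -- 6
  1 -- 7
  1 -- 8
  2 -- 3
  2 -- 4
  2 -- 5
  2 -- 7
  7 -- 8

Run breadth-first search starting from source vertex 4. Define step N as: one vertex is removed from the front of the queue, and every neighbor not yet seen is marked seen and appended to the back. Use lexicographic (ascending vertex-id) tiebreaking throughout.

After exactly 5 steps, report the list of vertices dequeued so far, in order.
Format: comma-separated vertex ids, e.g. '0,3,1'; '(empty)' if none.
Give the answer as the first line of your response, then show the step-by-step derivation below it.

4,1,2,6,7

step 1: dequeue 4; queue=[1,2]; order=4
step 2: dequeue 1; queue=[2,6,7,8]; order=4,1
step 3: dequeue 2; queue=[6,7,8,3,5]; order=4,1,2
step 4: dequeue 6; queue=[7,8,3,5,0]; order=4,1,2,6
step 5: dequeue 7; queue=[8,3,5,0]; order=4,1,2,6,7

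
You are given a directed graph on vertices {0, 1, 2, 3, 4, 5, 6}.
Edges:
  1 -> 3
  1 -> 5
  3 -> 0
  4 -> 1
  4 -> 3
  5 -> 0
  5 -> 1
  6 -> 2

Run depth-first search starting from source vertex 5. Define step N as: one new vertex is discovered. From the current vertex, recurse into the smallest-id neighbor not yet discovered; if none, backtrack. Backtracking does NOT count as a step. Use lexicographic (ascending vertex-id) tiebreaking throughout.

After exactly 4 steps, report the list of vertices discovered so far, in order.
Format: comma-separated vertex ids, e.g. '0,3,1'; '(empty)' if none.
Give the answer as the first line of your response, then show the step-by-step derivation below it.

5,0,1,3

step 1: discover 5; path=5; order=5
step 2: discover 0; path=5>0; order=5,0
step 3: discover 1; path=5>1; order=5,0,1
step 4: discover 3; path=5>1>3; order=5,0,1,3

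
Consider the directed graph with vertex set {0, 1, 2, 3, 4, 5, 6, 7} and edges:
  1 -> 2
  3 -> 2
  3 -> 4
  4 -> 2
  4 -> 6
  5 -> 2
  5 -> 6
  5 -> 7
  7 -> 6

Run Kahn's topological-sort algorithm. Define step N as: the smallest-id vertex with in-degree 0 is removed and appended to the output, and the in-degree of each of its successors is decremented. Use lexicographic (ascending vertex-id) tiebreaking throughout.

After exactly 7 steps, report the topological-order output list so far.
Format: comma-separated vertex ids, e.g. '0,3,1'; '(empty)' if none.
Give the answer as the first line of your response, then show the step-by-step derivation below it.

0,1,3,4,5,2,7

step 1: output 0; order=[0]; indeg=(0,0,4,0,1,0,3,1)
step 2: output 1; order=[0,1]; indeg=(0,0,3,0,1,0,3,1)
step 3: output 3; order=[0,1,3]; indeg=(0,0,2,0,0,0,3,1)
step 4: output 4; order=[0,1,3,4]; indeg=(0,0,1,0,0,0,2,1)
step 5: output 5; order=[0,1,3,4,5]; indeg=(0,0,0,0,0,0,1,0)
step 6: output 2; order=[0,1,3,4,5,2]; indeg=(0,0,0,0,0,0,1,0)
step 7: output 7; order=[0,1,3,4,5,2,7]; indeg=(0,0,0,0,0,0,0,0)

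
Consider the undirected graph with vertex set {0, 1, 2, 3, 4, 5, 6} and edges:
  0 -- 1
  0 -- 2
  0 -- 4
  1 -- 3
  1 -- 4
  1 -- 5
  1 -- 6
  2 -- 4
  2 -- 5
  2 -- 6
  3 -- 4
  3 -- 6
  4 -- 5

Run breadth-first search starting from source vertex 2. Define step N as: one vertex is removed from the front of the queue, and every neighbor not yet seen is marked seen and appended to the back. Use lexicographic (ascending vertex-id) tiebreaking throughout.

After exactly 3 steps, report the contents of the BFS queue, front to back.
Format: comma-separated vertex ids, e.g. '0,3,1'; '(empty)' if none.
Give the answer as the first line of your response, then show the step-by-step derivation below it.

5,6,1,3

step 1: dequeue 2; queue=[0,4,5,6]; order=2
step 2: dequeue 0; queue=[4,5,6,1]; order=2,0
step 3: dequeue 4; queue=[5,6,1,3]; order=2,0,4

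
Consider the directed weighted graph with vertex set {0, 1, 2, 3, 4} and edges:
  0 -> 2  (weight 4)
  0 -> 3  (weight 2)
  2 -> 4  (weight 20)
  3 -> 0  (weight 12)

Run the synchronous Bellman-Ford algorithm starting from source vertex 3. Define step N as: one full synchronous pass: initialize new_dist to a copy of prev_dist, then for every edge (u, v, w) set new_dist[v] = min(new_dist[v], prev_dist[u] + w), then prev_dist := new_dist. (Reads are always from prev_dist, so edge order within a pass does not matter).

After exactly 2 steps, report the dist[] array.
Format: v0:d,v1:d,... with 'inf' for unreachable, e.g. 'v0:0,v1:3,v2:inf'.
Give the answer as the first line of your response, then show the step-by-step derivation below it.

v0:12,v1:inf,v2:16,v3:0,v4:inf

step 1: dist = v0:12,v1:inf,v2:inf,v3:0,v4:inf
step 2: dist = v0:12,v1:inf,v2:16,v3:0,v4:inf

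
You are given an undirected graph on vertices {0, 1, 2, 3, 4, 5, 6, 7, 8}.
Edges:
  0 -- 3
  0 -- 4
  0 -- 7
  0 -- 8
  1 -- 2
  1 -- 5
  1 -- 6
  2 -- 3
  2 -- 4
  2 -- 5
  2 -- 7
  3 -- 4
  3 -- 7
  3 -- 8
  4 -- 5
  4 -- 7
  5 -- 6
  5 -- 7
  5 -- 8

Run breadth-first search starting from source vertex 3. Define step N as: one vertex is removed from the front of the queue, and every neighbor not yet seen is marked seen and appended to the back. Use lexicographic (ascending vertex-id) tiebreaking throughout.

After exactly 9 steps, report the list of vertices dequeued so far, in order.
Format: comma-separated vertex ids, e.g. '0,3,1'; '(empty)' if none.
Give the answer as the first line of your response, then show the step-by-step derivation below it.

3,0,2,4,7,8,1,5,6

step 1: dequeue 3; queue=[0,2,4,7,8]; order=3
step 2: dequeue 0; queue=[2,4,7,8]; order=3,0
step 3: dequeue 2; queue=[4,7,8,1,5]; order=3,0,2
step 4: dequeue 4; queue=[7,8,1,5]; order=3,0,2,4
step 5: dequeue 7; queue=[8,1,5]; order=3,0,2,4,7
step 6: dequeue 8; queue=[1,5]; order=3,0,2,4,7,8
step 7: dequeue 1; queue=[5,6]; order=3,0,2,4,7,8,1
step 8: dequeue 5; queue=[6]; order=3,0,2,4,7,8,1,5
step 9: dequeue 6; queue=[(empty)]; order=3,0,2,4,7,8,1,5,6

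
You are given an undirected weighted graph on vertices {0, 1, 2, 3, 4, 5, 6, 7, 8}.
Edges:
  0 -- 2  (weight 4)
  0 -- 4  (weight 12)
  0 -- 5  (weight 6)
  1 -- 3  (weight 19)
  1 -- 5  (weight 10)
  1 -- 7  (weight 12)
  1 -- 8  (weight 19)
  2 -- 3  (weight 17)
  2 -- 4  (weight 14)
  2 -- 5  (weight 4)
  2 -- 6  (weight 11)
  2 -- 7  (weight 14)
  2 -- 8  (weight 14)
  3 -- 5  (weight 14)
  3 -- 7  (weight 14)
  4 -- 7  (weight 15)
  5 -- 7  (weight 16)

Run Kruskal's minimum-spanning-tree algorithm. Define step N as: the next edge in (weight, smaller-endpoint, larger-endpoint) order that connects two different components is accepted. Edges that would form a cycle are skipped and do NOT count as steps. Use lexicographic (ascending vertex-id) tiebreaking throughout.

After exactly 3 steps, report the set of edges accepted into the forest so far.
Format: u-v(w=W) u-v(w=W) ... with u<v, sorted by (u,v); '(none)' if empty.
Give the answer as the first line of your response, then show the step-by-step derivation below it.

0-2(w=4) 1-5(w=10) 2-5(w=4)

step 1: add edge 0-2 (w=4); MST = {0-2(w=4)}
step 2: add edge 2-5 (w=4); MST = {0-2(w=4) 2-5(w=4)}
step 3: add edge 1-5 (w=10); MST = {0-2(w=4) 1-5(w=10) 2-5(w=4)}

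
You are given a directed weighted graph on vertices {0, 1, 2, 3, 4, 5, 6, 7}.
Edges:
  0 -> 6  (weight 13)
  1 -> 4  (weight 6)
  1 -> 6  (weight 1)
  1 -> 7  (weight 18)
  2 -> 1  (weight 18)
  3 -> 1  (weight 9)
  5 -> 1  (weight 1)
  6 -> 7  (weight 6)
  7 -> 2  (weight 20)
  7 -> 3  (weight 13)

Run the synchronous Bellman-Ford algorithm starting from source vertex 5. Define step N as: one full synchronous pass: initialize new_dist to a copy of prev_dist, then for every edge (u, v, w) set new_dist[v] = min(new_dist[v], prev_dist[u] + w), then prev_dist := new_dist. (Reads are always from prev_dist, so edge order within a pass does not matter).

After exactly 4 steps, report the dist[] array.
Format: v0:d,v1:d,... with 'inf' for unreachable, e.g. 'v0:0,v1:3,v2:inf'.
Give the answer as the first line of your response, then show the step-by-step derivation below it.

v0:inf,v1:1,v2:28,v3:21,v4:7,v5:0,v6:2,v7:8

step 1: dist = v0:inf,v1:1,v2:inf,v3:inf,v4:inf,v5:0,v6:inf,v7:inf
step 2: dist = v0:inf,v1:1,v2:inf,v3:inf,v4:7,v5:0,v6:2,v7:19
step 3: dist = v0:inf,v1:1,v2:39,v3:32,v4:7,v5:0,v6:2,v7:8
step 4: dist = v0:inf,v1:1,v2:28,v3:21,v4:7,v5:0,v6:2,v7:8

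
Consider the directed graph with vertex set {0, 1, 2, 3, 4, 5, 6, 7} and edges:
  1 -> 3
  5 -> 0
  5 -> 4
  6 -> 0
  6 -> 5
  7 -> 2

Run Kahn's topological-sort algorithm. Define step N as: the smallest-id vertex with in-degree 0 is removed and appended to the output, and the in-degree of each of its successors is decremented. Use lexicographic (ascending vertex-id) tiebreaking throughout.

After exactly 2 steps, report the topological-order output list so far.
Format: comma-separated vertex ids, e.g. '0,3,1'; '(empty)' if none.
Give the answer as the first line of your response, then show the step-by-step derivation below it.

1,3

step 1: output 1; order=[1]; indeg=(2,0,1,0,1,1,0,0)
step 2: output 3; order=[1,3]; indeg=(2,0,1,0,1,1,0,0)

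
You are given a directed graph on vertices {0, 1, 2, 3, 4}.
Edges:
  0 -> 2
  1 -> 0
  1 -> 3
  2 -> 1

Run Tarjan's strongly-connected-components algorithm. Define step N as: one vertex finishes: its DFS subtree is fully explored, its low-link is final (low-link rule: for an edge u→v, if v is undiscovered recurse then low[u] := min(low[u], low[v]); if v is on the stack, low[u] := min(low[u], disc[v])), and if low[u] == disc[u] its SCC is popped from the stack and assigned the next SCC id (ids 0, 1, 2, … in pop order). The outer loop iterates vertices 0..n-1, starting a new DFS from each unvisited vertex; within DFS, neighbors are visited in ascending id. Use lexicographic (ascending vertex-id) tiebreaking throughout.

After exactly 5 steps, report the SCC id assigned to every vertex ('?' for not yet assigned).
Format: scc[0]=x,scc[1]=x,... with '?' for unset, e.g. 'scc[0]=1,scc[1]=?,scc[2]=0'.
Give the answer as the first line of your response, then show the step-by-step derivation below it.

scc[0]=1,scc[1]=1,scc[2]=1,scc[3]=0,scc[4]=2

step 1: low=(low[0]=0,low[1]=0,low[2]=1,low[3]=3,low[4]=?); scc=(scc[0]=?,scc[1]=?,scc[2]=?,scc[3]=0,scc[4]=?)
step 2: low=(low[0]=0,low[1]=0,low[2]=1,low[3]=3,low[4]=?); scc=(scc[0]=?,scc[1]=?,scc[2]=?,scc[3]=0,scc[4]=?)
step 3: low=(low[0]=0,low[1]=0,low[2]=0,low[3]=3,low[4]=?); scc=(scc[0]=?,scc[1]=?,scc[2]=?,scc[3]=0,scc[4]=?)
step 4: low=(low[0]=0,low[1]=0,low[2]=0,low[3]=3,low[4]=?); scc=(scc[0]=1,scc[1]=1,scc[2]=1,scc[3]=0,scc[4]=?)
step 5: low=(low[0]=0,low[1]=0,low[2]=0,low[3]=3,low[4]=4); scc=(scc[0]=1,scc[1]=1,scc[2]=1,scc[3]=0,scc[4]=2)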